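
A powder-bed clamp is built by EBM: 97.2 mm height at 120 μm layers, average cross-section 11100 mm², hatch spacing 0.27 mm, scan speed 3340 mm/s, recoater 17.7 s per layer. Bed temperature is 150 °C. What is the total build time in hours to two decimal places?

Layers = ⌈97.2/0.12⌉ = 810.
Hatch length per layer = 11100 / 0.27, so 41111.1 mm.
Beam time per layer = 41111.1 / 3340, so 12.3087 s.
Time per layer: 12.3087 + 17.7 → 30.0087 s.
Total: 810 × 30.0087 s = 24307.047 s → 6.75 hours.

6.75 hours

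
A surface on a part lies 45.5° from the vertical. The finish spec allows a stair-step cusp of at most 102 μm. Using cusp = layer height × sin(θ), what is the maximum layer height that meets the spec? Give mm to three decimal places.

Layer height = cusp / sin(45.5°) = 0.102 / 0.7133 = 0.143 mm.

0.143 mm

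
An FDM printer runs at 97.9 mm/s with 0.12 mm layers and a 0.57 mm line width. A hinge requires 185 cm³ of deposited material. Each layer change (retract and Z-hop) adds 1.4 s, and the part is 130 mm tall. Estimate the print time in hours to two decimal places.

8.10 hours

Bead cross-section = 0.12 × 0.57 = 0.0684 mm².
Total extruded path = 185000/0.0684 = 2704678.4 mm.
Time extruding = 2704678.4 / 97.9, so 27626.9 s.
Layer count = ceil(130 / 0.12) = 1084.
Non-print overhead = 1084 × 1.4 = 1517.6 s.
Altogether 27626.9 + 1517.6 = 29144.5 s, i.e. 8.10 hours.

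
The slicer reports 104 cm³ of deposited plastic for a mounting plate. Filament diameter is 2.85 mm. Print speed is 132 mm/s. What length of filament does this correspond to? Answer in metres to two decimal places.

16.30 m

Filament cross-section = π × (2.85/2)² = 6.3794 mm².
Length = 104 cm³ / 6.3794 mm² = 104000 / 6.3794 = 16302.47 mm = 16.30 m.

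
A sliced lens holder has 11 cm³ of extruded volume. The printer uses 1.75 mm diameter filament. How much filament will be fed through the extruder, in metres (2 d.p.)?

4.57 m

Cross-section of 1.75 mm filament: π·(1.75/2)² = 2.4053 mm².
Length = 11 cm³ / 2.4053 mm² = 11000 / 2.4053 = 4573.23 mm = 4.57 m.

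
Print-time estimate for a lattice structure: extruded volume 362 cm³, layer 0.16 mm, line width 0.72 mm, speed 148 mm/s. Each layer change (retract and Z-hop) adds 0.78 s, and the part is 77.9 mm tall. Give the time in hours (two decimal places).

6.00 hours

Extrusion cross-section: 0.16 × 0.72 → 0.1152 mm².
Toolpath length = 362 cm³ / 0.1152 mm² = 362000 / 0.1152 = 3142361.1 mm.
Print-move time: 3142361.1 / 148 → 21232.2 s.
Number of layers: 77.9 / 0.16 → 487 (rounded up).
Z-hop total = 487 × 0.78, so 379.86 s.
Total = 21232.2 + 379.86 = 21612.06 s = 6.00 hours.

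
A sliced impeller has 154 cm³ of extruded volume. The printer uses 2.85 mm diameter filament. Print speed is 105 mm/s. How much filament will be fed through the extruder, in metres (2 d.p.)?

24.14 m

Cross-section of 2.85 mm filament: π·(2.85/2)² = 6.3794 mm².
Length = 154 cm³ / 6.3794 mm² = 154000 / 6.3794 = 24140.2 mm = 24.14 m.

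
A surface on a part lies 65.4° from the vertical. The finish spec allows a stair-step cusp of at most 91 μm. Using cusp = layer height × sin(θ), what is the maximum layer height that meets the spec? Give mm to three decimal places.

0.100 mm

sin(65.4°) = 0.9092; t_max = 0.091/0.9092 = 0.100 mm.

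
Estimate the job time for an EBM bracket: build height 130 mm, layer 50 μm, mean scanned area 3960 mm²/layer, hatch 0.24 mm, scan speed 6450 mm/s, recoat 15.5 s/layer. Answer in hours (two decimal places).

Layer count = ceil(130 / 0.05) = 2600.
Hatch length per layer: 3960 / 0.24 → 16500 mm.
Per-layer scan time: 16500 / 6450 → 2.5581 s.
Layer cycle = 2.5581 + 15.5 = 18.0581 s.
2600 layers × 18.0581 s/layer = 46951.06 s, i.e. 13.04 hours.

13.04 hours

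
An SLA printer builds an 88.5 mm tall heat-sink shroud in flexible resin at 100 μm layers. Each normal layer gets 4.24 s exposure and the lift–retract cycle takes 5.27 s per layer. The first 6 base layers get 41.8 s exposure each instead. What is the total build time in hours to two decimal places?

2.40 hours

Layer count = ceil(88.5 / 0.1) = 885.
Burn-in layers = 6 × (41.8 + 5.27), so 282.42 s.
Remaining layers = 879 × (4.24 + 5.27), so 8359.29 s.
Sum: 282.42 + 8359.29 = 8641.71 s → 2.40 hours.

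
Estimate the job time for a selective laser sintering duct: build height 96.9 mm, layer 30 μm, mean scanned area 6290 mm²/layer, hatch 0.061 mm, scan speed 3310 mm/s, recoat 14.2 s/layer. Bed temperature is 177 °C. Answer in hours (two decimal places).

40.69 hours

Layers = ⌈96.9/0.03⌉ = 3230.
Hatch length per layer: 6290 / 0.061 → 103114.8 mm.
Per-layer scan time = 103114.8 / 3310 = 31.1525 s.
Layer cycle: 31.1525 + 14.2 → 45.3525 s.
3230 layers × 45.3525 s/layer = 146488.575 s, i.e. 40.69 hours.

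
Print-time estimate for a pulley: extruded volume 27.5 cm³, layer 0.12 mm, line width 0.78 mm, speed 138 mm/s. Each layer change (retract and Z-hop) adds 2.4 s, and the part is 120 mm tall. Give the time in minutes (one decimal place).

Bead cross-section = 0.12 × 0.78 = 0.0936 mm².
Total extruded path = 27500/0.0936 = 293803.4 mm.
Print-move time = 293803.4 / 138 = 2129 s.
Number of layers: 120 / 0.12 → 1000 (rounded up).
Layer-change overhead = 1000 × 2.4 = 2400 s.
Altogether 2129 + 2400 = 4529 s, i.e. 75.5 minutes.

75.5 minutes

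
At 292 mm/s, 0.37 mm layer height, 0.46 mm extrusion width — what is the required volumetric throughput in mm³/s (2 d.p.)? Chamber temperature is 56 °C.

49.70

Bead cross-section: 0.37 × 0.46 → 0.1702 mm².
Volumetric flow = 292 × 0.1702 = 49.70 mm³/s.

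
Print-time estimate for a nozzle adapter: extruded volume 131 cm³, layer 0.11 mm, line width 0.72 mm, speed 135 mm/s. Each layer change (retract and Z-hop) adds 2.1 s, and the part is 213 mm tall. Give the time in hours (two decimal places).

Line area = 0.11 × 0.72 = 0.0792 mm².
Path length: 131000 mm³ / 0.0792 mm² → 1654040.4 mm.
Print-move time: 1654040.4 / 135 → 12252.2 s.
Number of layers: 213 / 0.11 → 1937 (rounded up).
Layer-change overhead = 1937 × 2.1, so 4067.7 s.
Total = 12252.2 + 4067.7 = 16319.9 s = 4.53 hours.

4.53 hours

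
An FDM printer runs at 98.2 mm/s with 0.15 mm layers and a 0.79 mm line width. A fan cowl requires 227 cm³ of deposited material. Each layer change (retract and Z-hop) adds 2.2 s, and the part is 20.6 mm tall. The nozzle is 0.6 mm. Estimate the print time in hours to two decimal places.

5.50 hours

Bead cross-section = 0.15 × 0.79, so 0.1185 mm².
Toolpath length = 227 cm³ / 0.1185 mm² = 227000 / 0.1185 = 1915611.8 mm.
Extrusion time = 1915611.8 / 98.2, so 19507.2 s.
Layers = ⌈20.6/0.15⌉ = 138.
Layer-change overhead = 138 × 2.2 = 303.6 s.
Altogether 19507.2 + 303.6 = 19810.8 s, i.e. 5.50 hours.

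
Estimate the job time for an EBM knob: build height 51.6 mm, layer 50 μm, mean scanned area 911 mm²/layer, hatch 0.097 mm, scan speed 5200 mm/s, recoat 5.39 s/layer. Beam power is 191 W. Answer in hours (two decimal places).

Layers = ⌈51.6/0.05⌉ = 1032.
Per-layer scan distance = 911 / 0.097, so 9391.8 mm.
Scan time per layer = 9391.8 / 5200 = 1.8061 s.
Per-layer time = 1.8061 + 5.39 = 7.1961 s.
Total: 1032 × 7.1961 s = 7426.3752 s → 2.06 hours.

2.06 hours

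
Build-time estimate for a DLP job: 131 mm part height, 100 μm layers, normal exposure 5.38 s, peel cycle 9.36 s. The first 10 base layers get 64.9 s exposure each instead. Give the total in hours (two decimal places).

5.53 hours

Number of layers: 131 / 0.1 → 1310 (rounded up).
Bottom layers: 10 × (64.9 + 9.36) → 742.6 s.
Remaining layers = 1300 × (5.38 + 9.36) = 19162 s.
Sum: 742.6 + 19162 = 19904.6 s → 5.53 hours.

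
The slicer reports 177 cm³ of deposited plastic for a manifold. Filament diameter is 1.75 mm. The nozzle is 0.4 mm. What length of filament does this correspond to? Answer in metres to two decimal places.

73.59 m

A = π r² = π × 0.875² = 2.4053 mm².
L = 177000 mm³ / 2.4053 mm² = 73587.49 mm, i.e. 73.59 m.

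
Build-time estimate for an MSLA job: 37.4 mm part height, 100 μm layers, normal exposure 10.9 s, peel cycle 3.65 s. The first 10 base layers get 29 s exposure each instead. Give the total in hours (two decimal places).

1.56 hours

Layer count = ceil(37.4 / 0.1) = 374.
Bottom layers: 10 × (29 + 3.65) → 326.5 s.
Remaining layers: 364 × (10.9 + 3.65) → 5296.2 s.
Total = 326.5 + 5296.2 = 5622.7 s = 1.56 hours.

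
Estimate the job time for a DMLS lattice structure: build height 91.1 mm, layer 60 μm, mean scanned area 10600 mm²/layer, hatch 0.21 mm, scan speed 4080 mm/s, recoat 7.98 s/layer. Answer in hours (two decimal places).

8.59 hours

Layer count = ceil(91.1 / 0.06) = 1519.
Per-layer scan distance: 10600 / 0.21 → 50476.2 mm.
Per-layer scan time: 50476.2 / 4080 → 12.3716 s.
Time per layer: 12.3716 + 7.98 → 20.3516 s.
Build time = 1519 × 20.3516 = 30914.0804 s = 8.59 hours.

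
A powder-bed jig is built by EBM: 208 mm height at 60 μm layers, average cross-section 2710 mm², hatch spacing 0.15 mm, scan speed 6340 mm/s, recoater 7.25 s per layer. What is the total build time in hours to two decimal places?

9.73 hours

Layers = ⌈208/0.06⌉ = 3467.
Scan path per layer: 2710 / 0.15 → 18066.7 mm.
Per-layer scan time = 18066.7 / 6340 = 2.8496 s.
Layer cycle = 2.8496 + 7.25, so 10.0996 s.
Total: 3467 × 10.0996 s = 35015.3132 s → 9.73 hours.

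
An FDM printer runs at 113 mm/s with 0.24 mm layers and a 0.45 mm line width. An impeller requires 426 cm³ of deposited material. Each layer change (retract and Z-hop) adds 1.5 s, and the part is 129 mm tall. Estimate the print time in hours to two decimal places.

9.92 hours

Extrusion cross-section = 0.24 × 0.45 = 0.108 mm².
Total extruded path = 426000/0.108 = 3944444.4 mm.
Extrusion time = 3944444.4 / 113 = 34906.6 s.
Number of layers: 129 / 0.24 → 538 (rounded up).
Layer-change overhead = 538 × 1.5, so 807 s.
Total = 34906.6 + 807 = 35713.6 s = 9.92 hours.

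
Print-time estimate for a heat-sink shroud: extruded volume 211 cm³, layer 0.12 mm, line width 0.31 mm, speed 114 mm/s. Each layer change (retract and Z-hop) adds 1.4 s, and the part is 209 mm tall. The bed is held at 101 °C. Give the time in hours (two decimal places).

14.50 hours

Extrusion cross-section: 0.12 × 0.31 → 0.0372 mm².
Path length: 211000 mm³ / 0.0372 mm² → 5672043 mm.
Print-move time = 5672043 / 114 = 49754.8 s.
Number of layers: 209 / 0.12 → 1742 (rounded up).
Layer-change overhead = 1742 × 1.4 = 2438.8 s.
Altogether 49754.8 + 2438.8 = 52193.6 s, i.e. 14.50 hours.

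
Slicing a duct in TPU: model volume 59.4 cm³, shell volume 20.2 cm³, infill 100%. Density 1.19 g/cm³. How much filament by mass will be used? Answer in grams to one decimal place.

70.7 g

Interior volume: 59.4 − 20.2 → 39.2 cm³.
Infill deposited = 1.00 × 39.2 = 39.2 cm³.
Deposited volume = 20.2 + 39.2, so 59.4 cm³.
Mass = 59.4 × 1.19, so 70.686 g.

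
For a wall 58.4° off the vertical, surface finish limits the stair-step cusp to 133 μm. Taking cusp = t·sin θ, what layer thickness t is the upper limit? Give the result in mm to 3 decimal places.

t = h_c / sin θ = 0.133 / 0.8517 = 0.156 mm.

0.156 mm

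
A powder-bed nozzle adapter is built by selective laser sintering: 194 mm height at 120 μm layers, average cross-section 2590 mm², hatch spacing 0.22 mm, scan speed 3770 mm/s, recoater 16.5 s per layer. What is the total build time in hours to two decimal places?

Layer count = ceil(194 / 0.12) = 1617.
Hatch length per layer = 2590 / 0.22 = 11772.7 mm.
Per-layer scan time: 11772.7 / 3770 → 3.1227 s.
Time per layer = 3.1227 + 16.5, so 19.6227 s.
1617 layers × 19.6227 s/layer = 31729.9059 s, i.e. 8.81 hours.

8.81 hours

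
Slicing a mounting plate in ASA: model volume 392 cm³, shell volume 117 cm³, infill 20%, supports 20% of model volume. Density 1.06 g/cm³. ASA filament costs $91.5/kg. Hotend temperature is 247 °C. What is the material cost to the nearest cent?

$24.29

Volume inside the shell: 392 − 117 → 275 cm³.
Infill volume: 0.20 × 275 → 55 cm³.
Support: 0.20 × 392 → 78.4 cm³.
Deposited volume = 117 + 55 + 78.4, so 250.4 cm³.
Mass: 250.4 × 1.06 → 265.424 g.
Cost = 265.424 g / 1000 × $91.5/kg = $24.29.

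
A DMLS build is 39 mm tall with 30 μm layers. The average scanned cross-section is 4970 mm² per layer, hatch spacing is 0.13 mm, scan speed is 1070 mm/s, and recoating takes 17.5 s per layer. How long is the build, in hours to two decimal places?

Layer count = ceil(39 / 0.03) = 1300.
Per-layer scan distance = 4970 / 0.13 = 38230.8 mm.
Scan time per layer = 38230.8 / 1070, so 35.7297 s.
Time per layer = 35.7297 + 17.5, so 53.2297 s.
Build time = 1300 × 53.2297 = 69198.61 s = 19.22 hours.

19.22 hours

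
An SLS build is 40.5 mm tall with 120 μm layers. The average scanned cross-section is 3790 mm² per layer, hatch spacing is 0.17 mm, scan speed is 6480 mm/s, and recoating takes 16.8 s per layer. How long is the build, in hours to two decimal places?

Number of layers: 40.5 / 0.12 → 338 (rounded up).
Per-layer scan distance = 3790 / 0.17 = 22294.1 mm.
Per-layer scan time = 22294.1 / 6480 = 3.4404 s.
Time per layer = 3.4404 + 16.8 = 20.2404 s.
Build time = 338 × 20.2404 = 6841.2552 s = 1.90 hours.

1.90 hours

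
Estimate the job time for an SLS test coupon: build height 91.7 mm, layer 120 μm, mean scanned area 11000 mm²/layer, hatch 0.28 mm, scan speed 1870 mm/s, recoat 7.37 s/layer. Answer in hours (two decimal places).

Layers = ⌈91.7/0.12⌉ = 765.
Per-layer scan distance: 11000 / 0.28 → 39285.7 mm.
Per-layer scan time = 39285.7 / 1870 = 21.0084 s.
Time per layer = 21.0084 + 7.37, so 28.3784 s.
Total: 765 × 28.3784 s = 21709.476 s → 6.03 hours.

6.03 hours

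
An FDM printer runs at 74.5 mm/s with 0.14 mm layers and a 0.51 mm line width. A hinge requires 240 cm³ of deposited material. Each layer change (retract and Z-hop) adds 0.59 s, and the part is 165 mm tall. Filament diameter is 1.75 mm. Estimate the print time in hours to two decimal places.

12.73 hours

Extrusion cross-section: 0.14 × 0.51 → 0.0714 mm².
Toolpath length = 240 cm³ / 0.0714 mm² = 240000 / 0.0714 = 3361344.5 mm.
Time extruding = 3361344.5 / 74.5 = 45118.7 s.
Layers = ⌈165/0.14⌉ = 1179.
Non-print overhead = 1179 × 0.59 = 695.61 s.
Total = 45118.7 + 695.61 = 45814.31 s = 12.73 hours.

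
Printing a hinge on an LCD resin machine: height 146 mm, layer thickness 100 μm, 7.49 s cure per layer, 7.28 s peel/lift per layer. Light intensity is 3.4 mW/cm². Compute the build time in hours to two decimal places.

Layers = ⌈146/0.1⌉ = 1460.
Each layer takes = 7.49 + 7.28 = 14.77 s.
Build time: 1460 × 14.77 s = 21564.2 s, i.e. 5.99 hours.

5.99 hours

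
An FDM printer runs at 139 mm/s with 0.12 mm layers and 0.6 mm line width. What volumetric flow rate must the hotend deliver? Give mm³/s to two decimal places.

Extrusion cross-section = 0.12 × 0.6, so 0.072 mm².
Q = v·A = 139 × 0.072 = 10.01 mm³/s.

10.01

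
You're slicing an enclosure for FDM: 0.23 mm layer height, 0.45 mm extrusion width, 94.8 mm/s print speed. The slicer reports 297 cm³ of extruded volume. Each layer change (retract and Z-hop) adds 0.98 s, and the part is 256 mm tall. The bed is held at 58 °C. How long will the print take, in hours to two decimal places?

Line area = 0.23 × 0.45 = 0.1035 mm².
Toolpath length = 297 cm³ / 0.1035 mm² = 297000 / 0.1035 = 2869565.2 mm.
Extrusion time = 2869565.2 / 94.8 = 30269.7 s.
Layer count = ceil(256 / 0.23) = 1114.
Z-hop total: 1114 × 0.98 → 1091.72 s.
Total = 30269.7 + 1091.72 = 31361.42 s = 8.71 hours.

8.71 hours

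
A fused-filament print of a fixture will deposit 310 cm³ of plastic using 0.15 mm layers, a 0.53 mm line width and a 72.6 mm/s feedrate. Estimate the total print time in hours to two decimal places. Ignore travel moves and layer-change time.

Extrusion cross-section = 0.15 × 0.53, so 0.0795 mm².
Toolpath length = 310 cm³ / 0.0795 mm² = 310000 / 0.0795 = 3899371.1 mm.
Extrusion time = 3899371.1 / 72.6 = 53710.3 s.
53710.3 s = 14.92 hours.

14.92 hours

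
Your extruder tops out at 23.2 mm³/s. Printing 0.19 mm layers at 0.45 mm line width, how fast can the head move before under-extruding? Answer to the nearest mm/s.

271 mm/s

Bead cross-section: 0.19 × 0.45 → 0.0855 mm².
Max speed = 23.2 / 0.0855 = 271.35 ≈ 271 mm/s.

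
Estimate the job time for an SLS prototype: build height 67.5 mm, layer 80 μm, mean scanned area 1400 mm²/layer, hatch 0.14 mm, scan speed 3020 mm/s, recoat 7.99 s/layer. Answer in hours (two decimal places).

Number of layers: 67.5 / 0.08 → 844 (rounded up).
Per-layer scan distance = 1400 / 0.14, so 10000 mm.
Per-layer scan time: 10000 / 3020 → 3.3113 s.
Time per layer = 3.3113 + 7.99, so 11.3013 s.
844 layers × 11.3013 s/layer = 9538.2972 s, i.e. 2.65 hours.

2.65 hours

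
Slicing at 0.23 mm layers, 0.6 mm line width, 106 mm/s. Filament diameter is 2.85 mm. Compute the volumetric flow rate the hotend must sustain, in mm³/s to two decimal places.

Extrusion cross-section = 0.23 × 0.6 = 0.138 mm².
Q = v·A = 106 × 0.138 = 14.63 mm³/s.

14.63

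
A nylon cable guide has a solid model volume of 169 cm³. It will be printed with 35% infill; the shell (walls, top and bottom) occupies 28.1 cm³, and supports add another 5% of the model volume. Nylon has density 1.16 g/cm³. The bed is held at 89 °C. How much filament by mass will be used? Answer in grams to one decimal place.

99.6 g

Volume inside the shell = 169 − 28.1, so 140.9 cm³.
Deposited infill: 0.35 × 140.9 → 49.315 cm³.
Support = 0.05 × 169, so 8.45 cm³.
Total printed volume: 28.1 + 49.315 + 8.45 → 85.865 cm³.
Mass = 85.865 × 1.16 = 99.6034 g.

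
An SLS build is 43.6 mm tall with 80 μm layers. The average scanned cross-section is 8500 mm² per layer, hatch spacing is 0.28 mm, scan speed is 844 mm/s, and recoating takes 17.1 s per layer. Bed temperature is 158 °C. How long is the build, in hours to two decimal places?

Layers = ⌈43.6/0.08⌉ = 545.
Hatch length per layer: 8500 / 0.28 → 30357.1 mm.
Per-layer scan time = 30357.1 / 844 = 35.9681 s.
Layer cycle: 35.9681 + 17.1 → 53.0681 s.
Total: 545 × 53.0681 s = 28922.1145 s → 8.03 hours.

8.03 hours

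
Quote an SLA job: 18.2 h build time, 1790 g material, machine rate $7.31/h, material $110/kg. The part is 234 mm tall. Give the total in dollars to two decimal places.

Machine cost: 7.31 × 18.2 → $133.042.
Material cost = 110 × 1790/1000, so $196.90.
Job cost: 133.042 + 196.90 = 329.942 ≈ $329.94.

$329.94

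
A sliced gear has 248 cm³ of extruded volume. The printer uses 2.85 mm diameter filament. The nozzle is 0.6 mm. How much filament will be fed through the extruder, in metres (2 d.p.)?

38.88 m

Filament cross-section = π × (2.85/2)² = 6.3794 mm².
L = 248000 mm³ / 6.3794 mm² = 38875.13 mm, i.e. 38.88 m.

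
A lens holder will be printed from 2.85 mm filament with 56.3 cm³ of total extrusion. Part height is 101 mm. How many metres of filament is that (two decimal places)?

Filament cross-section = π × (2.85/2)² = 6.3794 mm².
Length = 56.3 cm³ / 6.3794 mm² = 56300 / 6.3794 = 8825.28 mm = 8.83 m.

8.83 m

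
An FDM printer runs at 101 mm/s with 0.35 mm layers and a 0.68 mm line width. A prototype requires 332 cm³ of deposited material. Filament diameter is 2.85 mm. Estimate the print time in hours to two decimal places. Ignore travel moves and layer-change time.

3.84 hours

Extrusion cross-section = 0.35 × 0.68 = 0.238 mm².
Toolpath length = 332 cm³ / 0.238 mm² = 332000 / 0.238 = 1394958 mm.
Time extruding = 1394958 / 101 = 13811.5 s.
That's 13811.5 s → 3.84 hours.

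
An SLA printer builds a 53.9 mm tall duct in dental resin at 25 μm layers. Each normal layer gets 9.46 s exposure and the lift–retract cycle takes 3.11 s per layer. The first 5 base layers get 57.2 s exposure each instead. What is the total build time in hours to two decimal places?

7.59 hours

Number of layers: 53.9 / 0.025 → 2156 (rounded up).
Base layers = 5 × (57.2 + 3.11) = 301.55 s.
Remaining layers: 2151 × (9.46 + 3.11) → 27038.07 s.
Total = 301.55 + 27038.07 = 27339.62 s = 7.59 hours.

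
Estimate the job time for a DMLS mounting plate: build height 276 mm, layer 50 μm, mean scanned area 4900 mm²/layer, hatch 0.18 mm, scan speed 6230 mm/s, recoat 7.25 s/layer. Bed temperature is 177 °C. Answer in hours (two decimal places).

17.82 hours

Layer count = ceil(276 / 0.05) = 5520.
Scan path per layer = 4900 / 0.18 = 27222.2 mm.
Per-layer scan time = 27222.2 / 6230 = 4.3695 s.
Per-layer time = 4.3695 + 7.25, so 11.6195 s.
5520 layers × 11.6195 s/layer = 64139.64 s, i.e. 17.82 hours.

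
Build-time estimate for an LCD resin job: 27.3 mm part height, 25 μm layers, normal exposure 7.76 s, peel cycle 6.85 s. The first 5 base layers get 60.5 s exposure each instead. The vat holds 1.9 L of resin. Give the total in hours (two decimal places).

Layer count = ceil(27.3 / 0.025) = 1092.
Base layers = 5 × (60.5 + 6.85), so 336.75 s.
Remaining layers = 1087 × (7.76 + 6.85), so 15881.07 s.
Total = 336.75 + 15881.07 = 16217.82 s = 4.50 hours.

4.50 hours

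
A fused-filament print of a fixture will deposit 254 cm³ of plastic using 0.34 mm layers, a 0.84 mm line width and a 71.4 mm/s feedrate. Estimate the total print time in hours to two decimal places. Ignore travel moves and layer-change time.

Extrusion cross-section: 0.34 × 0.84 → 0.2856 mm².
Toolpath length = 254 cm³ / 0.2856 mm² = 254000 / 0.2856 = 889355.7 mm.
Time extruding: 889355.7 / 71.4 → 12456 s.
Converting: 12456 s = 3.46 hours.

3.46 hours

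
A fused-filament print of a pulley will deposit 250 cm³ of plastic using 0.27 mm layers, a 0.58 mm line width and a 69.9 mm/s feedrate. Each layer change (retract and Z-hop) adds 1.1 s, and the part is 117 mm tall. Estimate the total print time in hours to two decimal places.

6.48 hours

Line area = 0.27 × 0.58 = 0.1566 mm².
Toolpath length = 250 cm³ / 0.1566 mm² = 250000 / 0.1566 = 1596424 mm.
Time extruding = 1596424 / 69.9 = 22838.7 s.
Number of layers: 117 / 0.27 → 434 (rounded up).
Layer-change overhead: 434 × 1.1 → 477.4 s.
Total = 22838.7 + 477.4 = 23316.1 s = 6.48 hours.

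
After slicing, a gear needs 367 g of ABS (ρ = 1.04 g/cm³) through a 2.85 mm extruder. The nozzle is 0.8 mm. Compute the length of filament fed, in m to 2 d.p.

Extruded volume: 367/1.04 = 352.8846 cm³ (352884.6 mm³).
A = π r² = π × 1.425² = 6.3794 mm².
Length = 352884.6 / 6.3794 = 55316.27 mm = 55.32 m.

55.32 m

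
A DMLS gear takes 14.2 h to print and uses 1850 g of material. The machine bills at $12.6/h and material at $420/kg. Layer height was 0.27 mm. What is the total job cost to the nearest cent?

Machine-time cost = 12.6 × 14.2 = $178.92.
Material cost = 420 × 1850/1000, so $777.00.
Total = 178.92 + 777.00 = $955.92.

$955.92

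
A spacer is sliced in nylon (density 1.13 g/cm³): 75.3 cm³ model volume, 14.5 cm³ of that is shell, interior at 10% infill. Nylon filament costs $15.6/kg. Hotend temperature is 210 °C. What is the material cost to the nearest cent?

Infill region = 75.3 − 14.5 = 60.8 cm³.
Deposited infill = 0.10 × 60.8 = 6.08 cm³.
Total printed volume = 14.5 + 6.08, so 20.58 cm³.
Mass: 20.58 × 1.13 → 23.2554 g.
Cost = 23.2554 g / 1000 × $15.6/kg = $0.36.

$0.36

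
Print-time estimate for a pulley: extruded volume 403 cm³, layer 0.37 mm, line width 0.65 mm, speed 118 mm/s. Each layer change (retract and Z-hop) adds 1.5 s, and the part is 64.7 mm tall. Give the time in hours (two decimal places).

4.02 hours

Bead cross-section = 0.37 × 0.65 = 0.2405 mm².
Toolpath length = 403 cm³ / 0.2405 mm² = 403000 / 0.2405 = 1675675.7 mm.
Extrusion time = 1675675.7 / 118 = 14200.6 s.
Number of layers: 64.7 / 0.37 → 175 (rounded up).
Layer-change overhead = 175 × 1.5 = 262.5 s.
Total = 14200.6 + 262.5 = 14463.1 s = 4.02 hours.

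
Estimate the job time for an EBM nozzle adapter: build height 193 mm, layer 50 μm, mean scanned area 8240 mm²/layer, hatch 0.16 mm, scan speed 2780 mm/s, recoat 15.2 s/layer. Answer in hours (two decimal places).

Layers = ⌈193/0.05⌉ = 3860.
Per-layer scan distance: 8240 / 0.16 → 51500 mm.
Beam time per layer = 51500 / 2780 = 18.5252 s.
Layer cycle = 18.5252 + 15.2 = 33.7252 s.
Build time = 3860 × 33.7252 = 130179.272 s = 36.16 hours.

36.16 hours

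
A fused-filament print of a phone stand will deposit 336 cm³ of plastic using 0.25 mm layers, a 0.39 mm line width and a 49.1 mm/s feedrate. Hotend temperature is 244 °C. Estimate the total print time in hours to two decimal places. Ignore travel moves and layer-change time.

19.50 hours

Extrusion cross-section = 0.25 × 0.39 = 0.0975 mm².
Toolpath length = 336 cm³ / 0.0975 mm² = 336000 / 0.0975 = 3446153.8 mm.
Extrusion time = 3446153.8 / 49.1, so 70186.4 s.
Converting: 70186.4 s = 19.50 hours.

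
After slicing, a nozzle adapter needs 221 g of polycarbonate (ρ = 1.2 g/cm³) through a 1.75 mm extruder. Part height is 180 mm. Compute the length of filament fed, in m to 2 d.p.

Extruded volume: 221/1.2 = 184.1667 cm³ (184166.7 mm³).
Filament cross-section = π × (1.75/2)² = 2.4053 mm².
L = V/A = 184166.7/2.4053 = 76567.04 mm → 76.57 m.

76.57 m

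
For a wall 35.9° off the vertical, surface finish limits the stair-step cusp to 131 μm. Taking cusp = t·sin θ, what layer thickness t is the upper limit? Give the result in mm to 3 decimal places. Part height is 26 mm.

0.223 mm

Layer height = cusp / sin(35.9°) = 0.131 / 0.5864 = 0.223 mm.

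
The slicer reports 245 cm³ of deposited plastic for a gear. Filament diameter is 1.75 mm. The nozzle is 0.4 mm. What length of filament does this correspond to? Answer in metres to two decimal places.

Cross-section of 1.75 mm filament: π·(1.75/2)² = 2.4053 mm².
Length = 245 cm³ / 2.4053 mm² = 245000 / 2.4053 = 101858.4 mm = 101.86 m.

101.86 m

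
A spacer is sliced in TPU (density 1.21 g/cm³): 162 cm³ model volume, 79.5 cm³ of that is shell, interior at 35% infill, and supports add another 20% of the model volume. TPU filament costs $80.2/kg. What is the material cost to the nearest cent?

$13.66

Volume inside the shell = 162 − 79.5, so 82.5 cm³.
Infill deposited: 0.35 × 82.5 → 28.875 cm³.
Support = 0.20 × 162, so 32.4 cm³.
Total printed volume: 79.5 + 28.875 + 32.4 → 140.775 cm³.
Mass = 140.775 × 1.21 = 170.33775 g.
At $80.2/kg: 170.33775/1000 × 80.2 = $13.66.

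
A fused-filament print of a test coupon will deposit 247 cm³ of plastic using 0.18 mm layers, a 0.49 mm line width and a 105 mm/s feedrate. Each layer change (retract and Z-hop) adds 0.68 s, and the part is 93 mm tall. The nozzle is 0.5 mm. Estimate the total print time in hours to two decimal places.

Bead cross-section: 0.18 × 0.49 → 0.0882 mm².
Total extruded path = 247000/0.0882 = 2800453.5 mm.
Time extruding = 2800453.5 / 105, so 26671 s.
Number of layers: 93 / 0.18 → 517 (rounded up).
Z-hop total: 517 × 0.68 → 351.56 s.
Altogether 26671 + 351.56 = 27022.56 s, i.e. 7.51 hours.

7.51 hours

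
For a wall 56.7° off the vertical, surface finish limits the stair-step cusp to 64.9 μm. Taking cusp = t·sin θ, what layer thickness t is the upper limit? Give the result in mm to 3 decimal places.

0.078 mm

sin(56.7°) = 0.8358; t_max = 0.0649/0.8358 = 0.078 mm.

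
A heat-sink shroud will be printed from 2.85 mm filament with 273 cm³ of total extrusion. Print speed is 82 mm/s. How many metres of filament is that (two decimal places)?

A = π r² = π × 1.425² = 6.3794 mm².
Length = 273 cm³ / 6.3794 mm² = 273000 / 6.3794 = 42793.99 mm = 42.79 m.

42.79 m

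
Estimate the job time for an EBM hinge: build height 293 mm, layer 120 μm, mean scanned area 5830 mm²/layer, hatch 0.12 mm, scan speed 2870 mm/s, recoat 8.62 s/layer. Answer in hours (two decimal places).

17.33 hours

Number of layers: 293 / 0.12 → 2442 (rounded up).
Per-layer scan distance = 5830 / 0.12 = 48583.3 mm.
Per-layer scan time = 48583.3 / 2870 = 16.928 s.
Time per layer = 16.928 + 8.62, so 25.548 s.
Build time = 2442 × 25.548 = 62388.216 s = 17.33 hours.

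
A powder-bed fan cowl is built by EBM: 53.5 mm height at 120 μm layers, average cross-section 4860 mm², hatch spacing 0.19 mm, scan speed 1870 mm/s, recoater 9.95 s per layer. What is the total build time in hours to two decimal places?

Layers = ⌈53.5/0.12⌉ = 446.
Scan path per layer = 4860 / 0.19 = 25578.9 mm.
Scan time per layer: 25578.9 / 1870 → 13.6786 s.
Layer cycle = 13.6786 + 9.95 = 23.6286 s.
Build time = 446 × 23.6286 = 10538.3556 s = 2.93 hours.

2.93 hours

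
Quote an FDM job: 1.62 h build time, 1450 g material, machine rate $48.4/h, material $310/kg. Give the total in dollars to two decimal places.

$527.91

Time charge = 48.4 × 1.62 = $78.408.
Material cost = 310 × 1450/1000, so $449.50.
Job cost: 78.408 + 449.50 = 527.908 ≈ $527.91.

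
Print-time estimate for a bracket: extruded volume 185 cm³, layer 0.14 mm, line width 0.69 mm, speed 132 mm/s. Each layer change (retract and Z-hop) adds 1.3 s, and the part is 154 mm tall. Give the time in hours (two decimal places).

Extrusion cross-section = 0.14 × 0.69 = 0.0966 mm².
Total extruded path = 185000/0.0966 = 1915113.9 mm.
Print-move time = 1915113.9 / 132, so 14508.4 s.
Layer count = ceil(154 / 0.14) = 1100.
Layer-change overhead = 1100 × 1.3, so 1430 s.
Altogether 14508.4 + 1430 = 15938.4 s, i.e. 4.43 hours.

4.43 hours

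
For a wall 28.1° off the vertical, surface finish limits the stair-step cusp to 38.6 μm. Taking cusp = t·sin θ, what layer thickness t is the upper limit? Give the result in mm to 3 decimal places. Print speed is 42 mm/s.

0.082 mm

sin(28.1°) = 0.4710; t_max = 0.0386/0.4710 = 0.082 mm.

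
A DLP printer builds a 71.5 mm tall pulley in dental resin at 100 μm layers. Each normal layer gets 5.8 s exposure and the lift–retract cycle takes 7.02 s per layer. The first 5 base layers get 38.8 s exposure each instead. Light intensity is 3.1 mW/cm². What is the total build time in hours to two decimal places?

Layer count = ceil(71.5 / 0.1) = 715.
Bottom layers = 5 × (38.8 + 7.02) = 229.1 s.
Remaining layers = 710 × (5.8 + 7.02) = 9102.2 s.
Total = 229.1 + 9102.2 = 9331.3 s = 2.59 hours.

2.59 hours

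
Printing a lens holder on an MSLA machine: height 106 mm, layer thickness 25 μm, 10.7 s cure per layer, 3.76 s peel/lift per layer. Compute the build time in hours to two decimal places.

Layers = ⌈106/0.025⌉ = 4240.
Each layer takes: 10.7 + 3.76 → 14.46 s.
Build time: 4240 × 14.46 s = 61310.4 s, i.e. 17.03 hours.

17.03 hours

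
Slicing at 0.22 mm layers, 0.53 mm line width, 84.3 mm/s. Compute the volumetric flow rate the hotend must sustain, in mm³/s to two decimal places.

9.83

A = 0.22 × 0.53, so 0.1166 mm².
Q = v·A = 84.3 × 0.1166 = 9.83 mm³/s.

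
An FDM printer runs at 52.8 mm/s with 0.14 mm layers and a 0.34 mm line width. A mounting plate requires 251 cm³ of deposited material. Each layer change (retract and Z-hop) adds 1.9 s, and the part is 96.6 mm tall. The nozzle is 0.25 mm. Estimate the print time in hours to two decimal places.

Extrusion cross-section = 0.14 × 0.34 = 0.0476 mm².
Path length: 251000 mm³ / 0.0476 mm² → 5273109.2 mm.
Time extruding: 5273109.2 / 52.8 → 99869.5 s.
Layers = ⌈96.6/0.14⌉ = 690.
Non-print overhead = 690 × 1.9 = 1311 s.
Altogether 99869.5 + 1311 = 101180.5 s, i.e. 28.11 hours.

28.11 hours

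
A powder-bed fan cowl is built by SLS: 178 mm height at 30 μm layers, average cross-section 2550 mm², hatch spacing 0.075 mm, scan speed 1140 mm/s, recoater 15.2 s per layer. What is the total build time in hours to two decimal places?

Layer count = ceil(178 / 0.03) = 5934.
Scan path per layer = 2550 / 0.075, so 34000 mm.
Scan time per layer: 34000 / 1140 → 29.8246 s.
Time per layer: 29.8246 + 15.2 → 45.0246 s.
5934 layers × 45.0246 s/layer = 267175.9764 s, i.e. 74.22 hours.

74.22 hours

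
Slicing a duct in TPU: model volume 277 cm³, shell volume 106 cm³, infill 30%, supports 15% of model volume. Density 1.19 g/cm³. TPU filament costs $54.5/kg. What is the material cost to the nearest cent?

$12.90

Volume inside the shell = 277 − 106 = 171 cm³.
Infill deposited = 0.30 × 171, so 51.3 cm³.
Support = 0.15 × 277, so 41.55 cm³.
Deposited volume = 106 + 51.3 + 41.55 = 198.85 cm³.
Mass = 198.85 × 1.19, so 236.6315 g.
Cost = 236.6315 g / 1000 × $54.5/kg = $12.90.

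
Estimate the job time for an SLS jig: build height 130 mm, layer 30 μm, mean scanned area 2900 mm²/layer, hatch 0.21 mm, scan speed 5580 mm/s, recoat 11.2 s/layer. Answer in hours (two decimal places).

Number of layers: 130 / 0.03 → 4334 (rounded up).
Hatch length per layer = 2900 / 0.21 = 13809.5 mm.
Per-layer scan time = 13809.5 / 5580 = 2.4748 s.
Layer cycle: 2.4748 + 11.2 → 13.6748 s.
4334 layers × 13.6748 s/layer = 59266.5832 s, i.e. 16.46 hours.

16.46 hours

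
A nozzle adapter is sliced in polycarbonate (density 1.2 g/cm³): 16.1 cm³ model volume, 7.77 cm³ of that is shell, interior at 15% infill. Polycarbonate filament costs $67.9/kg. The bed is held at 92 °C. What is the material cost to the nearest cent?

Volume inside the shell = 16.1 − 7.77 = 8.33 cm³.
Infill volume = 0.15 × 8.33 = 1.2495 cm³.
Deposited volume = 7.77 + 1.2495, so 9.0195 cm³.
Mass = 9.0195 × 1.2 = 10.8234 g.
Cost = 10.8234 g / 1000 × $67.9/kg = $0.73.

$0.73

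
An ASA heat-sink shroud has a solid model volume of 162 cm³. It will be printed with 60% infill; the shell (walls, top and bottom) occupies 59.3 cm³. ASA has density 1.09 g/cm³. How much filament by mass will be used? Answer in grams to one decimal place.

131.8 g

Interior volume = 162 − 59.3 = 102.7 cm³.
Infill volume = 0.60 × 102.7 = 61.62 cm³.
Total extruded = 59.3 + 61.62, so 120.92 cm³.
Mass = 120.92 × 1.09, so 131.8028 g.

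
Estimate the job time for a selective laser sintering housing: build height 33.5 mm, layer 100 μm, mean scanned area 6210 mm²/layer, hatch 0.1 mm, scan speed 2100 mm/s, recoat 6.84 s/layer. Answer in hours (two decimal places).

Layer count = ceil(33.5 / 0.1) = 335.
Hatch length per layer = 6210 / 0.1 = 62100 mm.
Scan time per layer: 62100 / 2100 → 29.5714 s.
Per-layer time = 29.5714 + 6.84 = 36.4114 s.
Total: 335 × 36.4114 s = 12197.819 s → 3.39 hours.

3.39 hours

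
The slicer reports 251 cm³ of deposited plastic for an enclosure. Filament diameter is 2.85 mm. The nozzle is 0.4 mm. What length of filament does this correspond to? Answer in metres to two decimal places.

Cross-section of 2.85 mm filament: π·(2.85/2)² = 6.3794 mm².
Length = 251 cm³ / 6.3794 mm² = 251000 / 6.3794 = 39345.39 mm = 39.35 m.

39.35 m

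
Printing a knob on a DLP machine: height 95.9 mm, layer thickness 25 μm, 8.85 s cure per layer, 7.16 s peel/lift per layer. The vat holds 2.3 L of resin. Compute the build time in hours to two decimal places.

17.06 hours

Layers = ⌈95.9/0.025⌉ = 3836.
Each layer takes: 8.85 + 7.16 → 16.01 s.
Build time: 3836 × 16.01 s = 61414.36 s, i.e. 17.06 hours.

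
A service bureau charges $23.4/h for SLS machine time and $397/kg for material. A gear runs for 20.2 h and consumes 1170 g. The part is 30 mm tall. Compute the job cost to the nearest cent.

Machine cost = 23.4 × 20.2 = $472.68.
Material cost: 397 × 1170/1000 → $464.49.
Job cost: 472.68 + 464.49 = $937.17.

$937.17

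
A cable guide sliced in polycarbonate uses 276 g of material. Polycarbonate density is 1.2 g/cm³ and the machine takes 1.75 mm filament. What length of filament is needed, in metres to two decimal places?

Volume = 276 g / 1.2 g·cm⁻³ = 230 cm³ = 230000 mm³.
Cross-section of 1.75 mm filament: π·(1.75/2)² = 2.4053 mm².
Length = 230000 / 2.4053 = 95622.17 mm = 95.62 m.

95.62 m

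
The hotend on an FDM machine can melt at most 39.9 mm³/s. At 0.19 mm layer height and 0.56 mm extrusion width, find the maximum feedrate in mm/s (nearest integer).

Extrusion cross-section: 0.19 × 0.56 → 0.1064 mm².
v_max = Q/A = 39.9/0.1064 = 375.00 mm/s → 375 mm/s.

375 mm/s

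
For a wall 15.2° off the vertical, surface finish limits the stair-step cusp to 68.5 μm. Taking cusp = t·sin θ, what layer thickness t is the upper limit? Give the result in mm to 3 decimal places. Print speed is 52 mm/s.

t = h_c / sin θ = 0.0685 / 0.2622 = 0.261 mm.

0.261 mm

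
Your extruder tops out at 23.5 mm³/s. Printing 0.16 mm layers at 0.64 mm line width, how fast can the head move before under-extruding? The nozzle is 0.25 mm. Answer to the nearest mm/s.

Extrusion cross-section = 0.16 × 0.64, so 0.1024 mm².
Max speed = 23.5 / 0.1024 = 229.49 ≈ 229 mm/s.

229 mm/s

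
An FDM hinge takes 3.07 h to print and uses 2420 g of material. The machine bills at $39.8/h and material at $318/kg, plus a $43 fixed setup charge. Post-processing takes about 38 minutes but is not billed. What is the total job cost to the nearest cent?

$934.75

Machine cost = 39.8 × 3.07 = $122.186.
Material charge = 318 × 2420/1000, so $769.56.
Total = 122.186 + 769.56 + 43 = 934.746 ≈ $934.75.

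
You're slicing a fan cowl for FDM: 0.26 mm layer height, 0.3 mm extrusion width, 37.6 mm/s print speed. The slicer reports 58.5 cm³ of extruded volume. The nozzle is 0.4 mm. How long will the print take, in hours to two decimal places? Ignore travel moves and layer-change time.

Bead cross-section = 0.26 × 0.3, so 0.078 mm².
Total extruded path = 58500/0.078 = 750000 mm.
Time extruding = 750000 / 37.6, so 19946.8 s.
Converting: 19946.8 s = 5.54 hours.

5.54 hours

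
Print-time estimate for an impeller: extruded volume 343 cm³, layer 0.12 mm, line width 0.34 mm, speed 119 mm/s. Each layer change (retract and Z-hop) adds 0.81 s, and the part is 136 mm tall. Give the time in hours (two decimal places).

Extrusion cross-section = 0.12 × 0.34, so 0.0408 mm².
Toolpath length = 343 cm³ / 0.0408 mm² = 343000 / 0.0408 = 8406862.7 mm.
Print-move time: 8406862.7 / 119 → 70645.9 s.
Layer count = ceil(136 / 0.12) = 1134.
Non-print overhead = 1134 × 0.81 = 918.54 s.
Altogether 70645.9 + 918.54 = 71564.44 s, i.e. 19.88 hours.

19.88 hours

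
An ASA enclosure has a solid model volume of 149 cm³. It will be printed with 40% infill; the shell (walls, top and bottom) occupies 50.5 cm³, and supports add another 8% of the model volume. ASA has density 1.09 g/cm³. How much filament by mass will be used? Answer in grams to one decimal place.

Interior volume = 149 − 50.5, so 98.5 cm³.
Infill volume = 0.40 × 98.5, so 39.4 cm³.
Support = 0.08 × 149 = 11.92 cm³.
Total printed volume = 50.5 + 39.4 + 11.92, so 101.82 cm³.
Mass: 101.82 × 1.09 → 110.9838 g.

111.0 g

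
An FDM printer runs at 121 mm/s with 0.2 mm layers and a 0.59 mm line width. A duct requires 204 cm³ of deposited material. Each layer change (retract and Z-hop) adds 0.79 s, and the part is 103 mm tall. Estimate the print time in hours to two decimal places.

Bead cross-section = 0.2 × 0.59, so 0.118 mm².
Path length: 204000 mm³ / 0.118 mm² → 1728813.6 mm.
Extrusion time = 1728813.6 / 121 = 14287.7 s.
Layer count = ceil(103 / 0.2) = 515.
Non-print overhead = 515 × 0.79 = 406.85 s.
Altogether 14287.7 + 406.85 = 14694.55 s, i.e. 4.08 hours.

4.08 hours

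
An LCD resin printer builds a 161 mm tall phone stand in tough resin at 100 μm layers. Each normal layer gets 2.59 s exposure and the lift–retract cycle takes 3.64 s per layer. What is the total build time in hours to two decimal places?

2.79 hours

Number of layers: 161 / 0.1 → 1610 (rounded up).
Each layer takes = 2.59 + 3.64 = 6.23 s.
Total = 1610 × 6.23 = 10030.3 s = 2.79 hours.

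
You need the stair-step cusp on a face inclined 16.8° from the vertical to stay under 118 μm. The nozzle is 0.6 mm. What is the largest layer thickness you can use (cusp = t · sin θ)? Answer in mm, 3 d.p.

sin(16.8°) = 0.2890; t_max = 0.118/0.2890 = 0.408 mm.

0.408 mm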